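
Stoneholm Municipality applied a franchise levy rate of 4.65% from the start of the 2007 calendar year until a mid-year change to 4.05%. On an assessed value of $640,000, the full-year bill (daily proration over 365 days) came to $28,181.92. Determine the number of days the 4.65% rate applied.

215 days

Let d = days at the first rate; then 365 − d days at the second rate.
$640,000 × [4.65%·d + 4.05%·(365−d)] / 365 = $28,181.92
Solving gives d = 215, so the new rate took effect on 4 Aug 2007.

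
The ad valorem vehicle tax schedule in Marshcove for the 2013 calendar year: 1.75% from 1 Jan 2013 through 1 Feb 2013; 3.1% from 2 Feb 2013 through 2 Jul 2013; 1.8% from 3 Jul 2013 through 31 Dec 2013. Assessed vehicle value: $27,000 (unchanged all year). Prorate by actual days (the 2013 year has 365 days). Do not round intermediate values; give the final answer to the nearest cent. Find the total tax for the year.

1 Jan – 1 Feb 2013: 32 days at 1.75% → $27,000 × 1.75% × 32/365 = $41.4247
2 Feb – 2 Jul 2013: 151 days at 3.1% → $27,000 × 3.1% × 151/365 = $346.2658
3 Jul – 31 Dec 2013: 182 days at 1.8% → $27,000 × 1.8% × 182/365 = $242.3342
Total = $630.0247

$630.02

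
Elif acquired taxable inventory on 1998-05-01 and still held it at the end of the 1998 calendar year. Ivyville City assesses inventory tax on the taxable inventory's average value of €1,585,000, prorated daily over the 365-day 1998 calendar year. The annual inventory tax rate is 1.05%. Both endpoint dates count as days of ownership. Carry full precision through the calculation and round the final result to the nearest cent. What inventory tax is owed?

Days held (1998-05-01 to 1998-12-31): 245 out of 365
Tax = €1,585,000 × 1.05% × 245/365 = €11,170.9932

€11,170.99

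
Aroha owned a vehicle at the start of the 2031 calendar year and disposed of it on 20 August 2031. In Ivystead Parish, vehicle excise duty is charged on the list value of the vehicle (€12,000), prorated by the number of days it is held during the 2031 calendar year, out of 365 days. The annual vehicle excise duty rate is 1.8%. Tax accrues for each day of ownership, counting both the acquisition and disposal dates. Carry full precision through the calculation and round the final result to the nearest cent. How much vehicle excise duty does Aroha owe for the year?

Days held (1 January – 20 August 2031): 232 out of 365
Tax = €12,000 × 1.8% × 232/365 = €137.2932

€137.29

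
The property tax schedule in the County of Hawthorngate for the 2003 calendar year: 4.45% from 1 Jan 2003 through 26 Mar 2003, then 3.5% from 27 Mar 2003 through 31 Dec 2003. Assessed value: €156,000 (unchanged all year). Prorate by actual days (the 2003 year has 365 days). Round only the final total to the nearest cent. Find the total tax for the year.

1 Jan – 26 Mar 2003: 85 days at 4.45% → €156,000 × 4.45% × 85/365 = €1,616.6301
27 Mar – 31 Dec 2003: 280 days at 3.5% → €156,000 × 3.5% × 280/365 = €4,188.4932
Total = €5,805.1233

€5,805.12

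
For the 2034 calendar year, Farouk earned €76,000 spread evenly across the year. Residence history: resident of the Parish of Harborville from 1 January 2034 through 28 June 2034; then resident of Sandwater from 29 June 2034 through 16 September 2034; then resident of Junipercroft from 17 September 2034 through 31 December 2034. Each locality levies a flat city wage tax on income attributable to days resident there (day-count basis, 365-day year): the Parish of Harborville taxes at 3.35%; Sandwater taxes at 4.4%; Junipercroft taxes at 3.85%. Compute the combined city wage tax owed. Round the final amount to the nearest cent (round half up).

€2,831.26

The Parish of Harborville, 1 January – 28 June 2034: 179 days → €76,000 × 3.35% × 179/365 = €1,248.5863
Sandwater, 29 June – 16 September 2034: 80 days → €76,000 × 4.4% × 80/365 = €732.9315
Junipercroft, 17 September – 31 December 2034: 106 days → €76,000 × 3.85% × 106/365 = €849.7425
Total = €2,831.2603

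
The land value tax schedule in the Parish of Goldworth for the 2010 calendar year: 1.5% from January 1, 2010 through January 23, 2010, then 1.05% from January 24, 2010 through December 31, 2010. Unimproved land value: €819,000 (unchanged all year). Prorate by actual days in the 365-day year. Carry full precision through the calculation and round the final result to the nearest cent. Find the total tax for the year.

€8,831.74

January 1 – January 23, 2010: 23 days at 1.5% → €819,000 × 1.5% × 23/365 = €774.1233
January 24 – December 31, 2010: 342 days at 1.05% → €819,000 × 1.05% × 342/365 = €8,057.6137
Total = €8,831.7370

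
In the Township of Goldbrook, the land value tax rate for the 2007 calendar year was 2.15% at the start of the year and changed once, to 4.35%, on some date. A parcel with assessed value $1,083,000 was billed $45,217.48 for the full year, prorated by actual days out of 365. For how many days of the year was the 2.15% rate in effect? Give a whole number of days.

29 days

Let d = days at the first rate; then 365 − d days at the second rate.
$1,083,000 × [2.15%·d + 4.35%·(365−d)] / 365 = $45,217.48
Solving gives d = 29, so the new rate took effect on January 30, 2007.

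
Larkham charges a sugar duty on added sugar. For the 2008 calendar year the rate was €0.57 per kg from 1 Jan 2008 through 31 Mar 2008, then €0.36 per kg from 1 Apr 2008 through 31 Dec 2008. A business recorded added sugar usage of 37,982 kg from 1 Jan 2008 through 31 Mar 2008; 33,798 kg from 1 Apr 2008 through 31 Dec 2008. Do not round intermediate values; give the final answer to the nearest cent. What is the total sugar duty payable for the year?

1 Jan – 31 Mar 2008: 37,982 kg at €0.57/kg → €21,649.74
1 Apr – 31 Dec 2008: 33,798 kg at €0.36/kg → €12,167.28

€33,817.02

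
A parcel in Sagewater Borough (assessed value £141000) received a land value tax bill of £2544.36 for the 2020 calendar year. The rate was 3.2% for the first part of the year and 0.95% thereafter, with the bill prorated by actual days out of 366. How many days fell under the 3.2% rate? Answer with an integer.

Let d = days at the first rate; then 366 − d days at the second rate.
£141000 × [3.2%·d + 0.95%·(366−d)] / 366 = £2544.36
Solving gives d = 139, so the new rate took effect on May 19, 2020.

139 days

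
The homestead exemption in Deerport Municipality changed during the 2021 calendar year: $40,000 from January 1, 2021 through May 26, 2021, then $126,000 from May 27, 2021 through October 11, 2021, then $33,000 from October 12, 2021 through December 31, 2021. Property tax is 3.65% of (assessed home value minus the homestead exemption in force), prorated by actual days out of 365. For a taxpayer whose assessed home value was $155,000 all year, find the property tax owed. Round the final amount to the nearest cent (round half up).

$3,067.40

January 1 – May 26, 2021: 146 days, exemption $40,000 → ($155,000 − $40,000) × 3.65% × 146/365 = $1,679.0000
May 27 – October 11, 2021: 138 days, exemption $126,000 → ($155,000 − $126,000) × 3.65% × 138/365 = $400.2000
October 12 – December 31, 2021: 81 days, exemption $33,000 → ($155,000 − $33,000) × 3.65% × 81/365 = $988.2000
Total = $3,067.4000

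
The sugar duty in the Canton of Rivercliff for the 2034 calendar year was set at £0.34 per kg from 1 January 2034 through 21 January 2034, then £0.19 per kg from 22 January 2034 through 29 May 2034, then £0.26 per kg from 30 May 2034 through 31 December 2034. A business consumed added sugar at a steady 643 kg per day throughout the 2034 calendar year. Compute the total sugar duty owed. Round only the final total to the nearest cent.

£56,339.66

1 January – 21 January 2034: 21 days × 643 kg/day = 13,503 kg at £0.34/kg → £4,591.02
22 January – 29 May 2034: 128 days × 643 kg/day = 82,304 kg at £0.19/kg → £15,637.76
30 May – 31 December 2034: 216 days × 643 kg/day = 138,888 kg at £0.26/kg → £36,110.88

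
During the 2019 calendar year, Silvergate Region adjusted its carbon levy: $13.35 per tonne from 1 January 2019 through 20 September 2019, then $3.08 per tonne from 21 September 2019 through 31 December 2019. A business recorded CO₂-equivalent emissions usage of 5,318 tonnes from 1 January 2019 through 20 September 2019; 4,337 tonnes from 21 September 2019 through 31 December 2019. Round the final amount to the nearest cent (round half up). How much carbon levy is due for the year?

$84,353.26

1 January – 20 September 2019: 5,318 tonnes at $13.35/tonne → $70,995.30
21 September – 31 December 2019: 4,337 tonnes at $3.08/tonne → $13,357.96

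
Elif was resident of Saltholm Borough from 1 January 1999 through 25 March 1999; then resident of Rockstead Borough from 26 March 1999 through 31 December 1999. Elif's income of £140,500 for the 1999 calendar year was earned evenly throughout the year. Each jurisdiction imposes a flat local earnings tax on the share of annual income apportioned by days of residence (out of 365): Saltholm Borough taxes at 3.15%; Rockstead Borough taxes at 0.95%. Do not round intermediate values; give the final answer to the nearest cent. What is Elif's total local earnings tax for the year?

£2,046.10

Saltholm Borough, 1 January – 25 March 1999: 84 days → £140,500 × 3.15% × 84/365 = £1,018.5288
Rockstead Borough, 26 March – 31 December 1999: 281 days → £140,500 × 0.95% × 281/365 = £1,027.5747
Total = £2,046.1034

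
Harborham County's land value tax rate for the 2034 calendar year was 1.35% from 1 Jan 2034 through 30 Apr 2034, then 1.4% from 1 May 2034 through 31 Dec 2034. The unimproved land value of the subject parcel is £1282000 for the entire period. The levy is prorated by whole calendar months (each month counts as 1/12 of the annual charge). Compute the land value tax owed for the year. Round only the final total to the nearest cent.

1 Jan – 30 Apr 2034: 4 months at 1.35% → £1282000 × 1.35% × 4/12 = £5769.0000
1 May – 31 Dec 2034: 8 months at 1.4% → £1282000 × 1.4% × 8/12 = £11965.3333
Total = £17734.3333

£17734.33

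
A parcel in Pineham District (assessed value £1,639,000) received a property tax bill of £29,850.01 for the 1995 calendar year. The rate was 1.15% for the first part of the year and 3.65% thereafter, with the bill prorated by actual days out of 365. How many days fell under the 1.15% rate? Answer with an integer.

Let d = days at the first rate; then 365 − d days at the second rate.
£1,639,000 × [1.15%·d + 3.65%·(365−d)] / 365 = £29,850.01
Solving gives d = 267, so the new rate took effect on 25 Sep 1995.

267 days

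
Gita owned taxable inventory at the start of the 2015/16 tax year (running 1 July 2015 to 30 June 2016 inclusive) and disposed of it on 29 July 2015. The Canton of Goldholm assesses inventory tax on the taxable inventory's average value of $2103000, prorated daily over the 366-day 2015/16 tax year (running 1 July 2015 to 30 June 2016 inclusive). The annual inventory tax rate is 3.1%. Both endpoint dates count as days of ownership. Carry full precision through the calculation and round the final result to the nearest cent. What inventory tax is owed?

Days held (1 July – 29 July 2015): 29 out of 366
Tax = $2103000 × 3.1% × 29/366 = $5165.5656

$5165.57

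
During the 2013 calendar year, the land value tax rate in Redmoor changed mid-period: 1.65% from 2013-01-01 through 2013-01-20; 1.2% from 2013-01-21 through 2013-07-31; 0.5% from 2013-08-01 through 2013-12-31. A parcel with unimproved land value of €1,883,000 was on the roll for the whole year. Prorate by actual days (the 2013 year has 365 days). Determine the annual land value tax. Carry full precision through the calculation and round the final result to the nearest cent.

€17,535.12

2013-01-01 to 2013-01-20: 20 days at 1.65% → €1,883,000 × 1.65% × 20/365 = €1,702.4384
2013-01-21 to 2013-07-31: 192 days at 1.2% → €1,883,000 × 1.2% × 192/365 = €11,886.1151
2013-08-01 to 2013-12-31: 153 days at 0.5% → €1,883,000 × 0.5% × 153/365 = €3,946.5616
Total = €17,535.1151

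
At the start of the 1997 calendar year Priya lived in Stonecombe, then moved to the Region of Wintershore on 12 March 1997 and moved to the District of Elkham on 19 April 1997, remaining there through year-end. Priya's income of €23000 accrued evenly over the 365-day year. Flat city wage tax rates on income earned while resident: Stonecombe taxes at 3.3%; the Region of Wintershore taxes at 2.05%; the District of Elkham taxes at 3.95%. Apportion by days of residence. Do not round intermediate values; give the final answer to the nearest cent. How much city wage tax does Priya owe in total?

Stonecombe, 1 January – 11 March 1997: 70 days → €23000 × 3.3% × 70/365 = €145.5616
The Region of Wintershore, 12 March – 18 April 1997: 38 days → €23000 × 2.05% × 38/365 = €49.0877
The District of Elkham, 19 April – 31 December 1997: 257 days → €23000 × 3.95% × 257/365 = €639.6836
Total = €834.3329

€834.33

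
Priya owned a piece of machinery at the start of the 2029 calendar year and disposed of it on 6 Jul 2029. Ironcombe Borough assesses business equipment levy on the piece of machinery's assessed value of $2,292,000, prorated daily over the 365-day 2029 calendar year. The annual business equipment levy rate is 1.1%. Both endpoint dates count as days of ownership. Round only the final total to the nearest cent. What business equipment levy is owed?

$12,916.83

Days held (1 Jan – 6 Jul 2029): 187 out of 365
Tax = $2,292,000 × 1.1% × 187/365 = $12,916.8329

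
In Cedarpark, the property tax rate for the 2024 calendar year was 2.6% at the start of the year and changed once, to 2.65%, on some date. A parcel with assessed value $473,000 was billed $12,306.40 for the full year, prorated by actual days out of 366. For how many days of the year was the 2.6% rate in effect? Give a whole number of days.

Let d = days at the first rate; then 366 − d days at the second rate.
$473,000 × [2.6%·d + 2.65%·(366−d)] / 366 = $12,306.40
Solving gives d = 353, so the new rate took effect on 19 December 2024.

353 days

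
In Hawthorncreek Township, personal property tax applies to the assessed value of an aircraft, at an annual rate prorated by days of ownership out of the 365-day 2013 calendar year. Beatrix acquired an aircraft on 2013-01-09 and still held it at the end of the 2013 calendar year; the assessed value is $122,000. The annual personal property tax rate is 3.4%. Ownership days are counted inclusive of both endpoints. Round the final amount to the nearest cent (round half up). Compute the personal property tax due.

Days held (2013-01-09 to 2013-12-31): 357 out of 365
Tax = $122,000 × 3.4% × 357/365 = $4,057.0849

$4,057.08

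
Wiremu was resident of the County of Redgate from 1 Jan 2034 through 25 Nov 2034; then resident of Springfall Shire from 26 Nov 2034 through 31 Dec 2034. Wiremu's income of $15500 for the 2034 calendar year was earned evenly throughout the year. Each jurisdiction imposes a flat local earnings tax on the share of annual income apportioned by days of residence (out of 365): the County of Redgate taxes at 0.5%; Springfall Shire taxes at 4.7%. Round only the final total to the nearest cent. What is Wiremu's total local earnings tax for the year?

$141.71

The County of Redgate, 1 Jan – 25 Nov 2034: 329 days → $15500 × 0.5% × 329/365 = $69.8562
Springfall Shire, 26 Nov – 31 Dec 2034: 36 days → $15500 × 4.7% × 36/365 = $71.8521
Total = $141.7082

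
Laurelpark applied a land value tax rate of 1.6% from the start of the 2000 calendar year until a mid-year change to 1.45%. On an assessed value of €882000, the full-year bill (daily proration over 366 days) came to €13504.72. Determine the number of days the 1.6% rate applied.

Let d = days at the first rate; then 366 − d days at the second rate.
€882000 × [1.6%·d + 1.45%·(366−d)] / 366 = €13504.72
Solving gives d = 198, so the new rate took effect on 17 Jul 2000.

198 days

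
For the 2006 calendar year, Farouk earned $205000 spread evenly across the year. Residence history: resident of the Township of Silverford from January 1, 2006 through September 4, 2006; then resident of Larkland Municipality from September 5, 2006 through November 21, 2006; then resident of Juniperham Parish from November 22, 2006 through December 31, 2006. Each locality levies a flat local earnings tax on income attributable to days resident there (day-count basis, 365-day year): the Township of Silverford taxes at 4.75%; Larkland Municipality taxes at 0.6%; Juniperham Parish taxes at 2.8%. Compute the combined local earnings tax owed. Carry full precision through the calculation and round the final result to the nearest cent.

The Township of Silverford, January 1 – September 4, 2006: 247 days → $205000 × 4.75% × 247/365 = $6589.4863
Larkland Municipality, September 5 – November 21, 2006: 78 days → $205000 × 0.6% × 78/365 = $262.8493
Juniperham Parish, November 22 – December 31, 2006: 40 days → $205000 × 2.8% × 40/365 = $629.0411
Total = $7481.3767

$7481.38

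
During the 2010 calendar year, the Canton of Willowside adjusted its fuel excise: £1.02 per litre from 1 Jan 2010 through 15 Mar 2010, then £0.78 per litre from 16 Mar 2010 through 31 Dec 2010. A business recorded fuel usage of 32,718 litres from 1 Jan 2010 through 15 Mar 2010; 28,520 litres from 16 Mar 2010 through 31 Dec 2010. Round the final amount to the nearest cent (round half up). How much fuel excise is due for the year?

£55617.96

1 Jan – 15 Mar 2010: 32,718 litres at £1.02/litre → £33372.36
16 Mar – 31 Dec 2010: 28,520 litres at £0.78/litre → £22245.60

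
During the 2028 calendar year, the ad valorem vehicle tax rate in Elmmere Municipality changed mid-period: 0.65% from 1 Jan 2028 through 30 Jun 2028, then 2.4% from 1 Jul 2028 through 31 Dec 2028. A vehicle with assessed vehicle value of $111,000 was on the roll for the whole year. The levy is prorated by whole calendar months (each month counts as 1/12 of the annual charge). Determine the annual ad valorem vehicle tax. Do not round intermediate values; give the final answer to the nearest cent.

$1,692.75

1 Jan – 30 Jun 2028: 6 months at 0.65% → $111,000 × 0.65% × 6/12 = $360.7500
1 Jul – 31 Dec 2028: 6 months at 2.4% → $111,000 × 2.4% × 6/12 = $1,332.0000
Total = $1,692.7500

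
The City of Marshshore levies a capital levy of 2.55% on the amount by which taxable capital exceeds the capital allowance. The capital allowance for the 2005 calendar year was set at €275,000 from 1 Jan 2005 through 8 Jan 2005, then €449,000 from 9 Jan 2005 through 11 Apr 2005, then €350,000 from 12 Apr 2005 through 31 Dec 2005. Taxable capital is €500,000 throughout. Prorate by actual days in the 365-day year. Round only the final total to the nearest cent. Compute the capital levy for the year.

€3,223.69

1 Jan – 8 Jan 2005: 8 days, exemption €275,000 → (€500,000 − €275,000) × 2.55% × 8/365 = €125.7534
9 Jan – 11 Apr 2005: 93 days, exemption €449,000 → (€500,000 − €449,000) × 2.55% × 93/365 = €331.3603
12 Apr – 31 Dec 2005: 264 days, exemption €350,000 → (€500,000 − €350,000) × 2.55% × 264/365 = €2,766.5753
Total = €3,223.6890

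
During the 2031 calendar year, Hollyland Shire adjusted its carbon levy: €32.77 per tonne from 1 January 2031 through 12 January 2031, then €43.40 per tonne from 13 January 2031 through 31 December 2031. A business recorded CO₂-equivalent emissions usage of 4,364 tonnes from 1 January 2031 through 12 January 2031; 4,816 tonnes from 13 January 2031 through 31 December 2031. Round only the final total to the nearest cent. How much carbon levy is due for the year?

€352,022.68

1 January – 12 January 2031: 4,364 tonnes at €32.77/tonne → €143,008.28
13 January – 31 December 2031: 4,816 tonnes at €43.40/tonne → €209,014.40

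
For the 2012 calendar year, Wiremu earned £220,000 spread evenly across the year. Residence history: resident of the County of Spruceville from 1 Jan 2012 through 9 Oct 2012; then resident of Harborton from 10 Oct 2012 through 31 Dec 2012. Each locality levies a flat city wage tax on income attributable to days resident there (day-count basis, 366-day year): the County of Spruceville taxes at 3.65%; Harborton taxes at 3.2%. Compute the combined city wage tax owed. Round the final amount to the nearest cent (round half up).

The County of Spruceville, 1 Jan – 9 Oct 2012: 283 days → £220,000 × 3.65% × 283/366 = £6,208.9891
Harborton, 10 Oct – 31 Dec 2012: 83 days → £220,000 × 3.2% × 83/366 = £1,596.5027
Total = £7,805.4918

£7,805.49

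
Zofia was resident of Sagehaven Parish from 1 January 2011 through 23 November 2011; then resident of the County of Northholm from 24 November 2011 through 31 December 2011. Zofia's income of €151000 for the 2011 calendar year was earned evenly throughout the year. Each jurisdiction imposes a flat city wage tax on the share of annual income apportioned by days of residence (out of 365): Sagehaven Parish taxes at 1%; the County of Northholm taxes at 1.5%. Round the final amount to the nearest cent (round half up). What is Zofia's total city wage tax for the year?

€1588.60

Sagehaven Parish, 1 January – 23 November 2011: 327 days → €151000 × 1% × 327/365 = €1352.7945
The County of Northholm, 24 November – 31 December 2011: 38 days → €151000 × 1.5% × 38/365 = €235.8082
Total = €1588.6027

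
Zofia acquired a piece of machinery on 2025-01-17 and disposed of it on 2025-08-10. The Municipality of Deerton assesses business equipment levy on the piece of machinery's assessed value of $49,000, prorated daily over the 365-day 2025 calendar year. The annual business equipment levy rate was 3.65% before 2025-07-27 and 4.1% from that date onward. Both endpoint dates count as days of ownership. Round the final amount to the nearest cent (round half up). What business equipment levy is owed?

2025-01-17 to 2025-07-26: 191 days at 3.65% → $49,000 × 3.65% × 191/365 = $935.9000
2025-07-27 to 2025-08-10: 15 days at 4.1% → $49,000 × 4.1% × 15/365 = $82.5616
Total = $1,018.4616

$1,018.46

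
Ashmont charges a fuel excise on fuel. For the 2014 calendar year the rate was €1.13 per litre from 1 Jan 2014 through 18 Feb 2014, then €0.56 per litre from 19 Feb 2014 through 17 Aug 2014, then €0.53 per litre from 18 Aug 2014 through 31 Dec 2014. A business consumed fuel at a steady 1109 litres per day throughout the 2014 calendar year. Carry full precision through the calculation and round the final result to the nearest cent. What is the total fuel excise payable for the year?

1 Jan – 18 Feb 2014: 49 days × 1109 litres/day = 54,341 litres at €1.13/litre → €61,405.33
19 Feb – 17 Aug 2014: 180 days × 1109 litres/day = 199,620 litres at €0.56/litre → €111,787.20
18 Aug – 31 Dec 2014: 136 days × 1109 litres/day = 150,824 litres at €0.53/litre → €79,936.72

€253,129.25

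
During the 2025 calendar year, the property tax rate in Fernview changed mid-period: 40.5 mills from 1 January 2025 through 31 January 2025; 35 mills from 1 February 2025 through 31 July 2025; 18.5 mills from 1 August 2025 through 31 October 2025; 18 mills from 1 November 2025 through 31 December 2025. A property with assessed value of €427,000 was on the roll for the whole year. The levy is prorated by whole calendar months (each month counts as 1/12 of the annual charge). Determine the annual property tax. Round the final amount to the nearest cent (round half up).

€12,169.50

1 January – 31 January 2025: 1 month at 40.5 mills → €427,000 × 4.05% × 1/12 = €1,441.1250
1 February – 31 July 2025: 6 months at 35 mills → €427,000 × 3.5% × 6/12 = €7,472.5000
1 August – 31 October 2025: 3 months at 18.5 mills → €427,000 × 1.85% × 3/12 = €1,974.8750
1 November – 31 December 2025: 2 months at 18 mills → €427,000 × 1.8% × 2/12 = €1,281.0000
Total = €12,169.5000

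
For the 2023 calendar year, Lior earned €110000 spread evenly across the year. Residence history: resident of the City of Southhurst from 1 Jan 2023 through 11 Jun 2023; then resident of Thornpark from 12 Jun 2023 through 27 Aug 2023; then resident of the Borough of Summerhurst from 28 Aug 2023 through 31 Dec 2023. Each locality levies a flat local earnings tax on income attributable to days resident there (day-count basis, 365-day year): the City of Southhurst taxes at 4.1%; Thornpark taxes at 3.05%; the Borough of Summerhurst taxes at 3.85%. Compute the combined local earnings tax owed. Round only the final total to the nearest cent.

€4171.41

The City of Southhurst, 1 Jan – 11 Jun 2023: 162 days → €110000 × 4.1% × 162/365 = €2001.6986
Thornpark, 12 Jun – 27 Aug 2023: 77 days → €110000 × 3.05% × 77/365 = €707.7671
The Borough of Summerhurst, 28 Aug – 31 Dec 2023: 126 days → €110000 × 3.85% × 126/365 = €1461.9452
Total = €4171.4110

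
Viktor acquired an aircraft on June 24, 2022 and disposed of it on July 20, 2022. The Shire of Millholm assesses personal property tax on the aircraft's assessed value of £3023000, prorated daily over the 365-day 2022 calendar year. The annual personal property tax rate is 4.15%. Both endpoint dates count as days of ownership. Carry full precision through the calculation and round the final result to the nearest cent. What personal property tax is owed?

£9280.20

Days held (June 24 – July 20, 2022): 27 out of 365
Tax = £3023000 × 4.15% × 27/365 = £9280.1959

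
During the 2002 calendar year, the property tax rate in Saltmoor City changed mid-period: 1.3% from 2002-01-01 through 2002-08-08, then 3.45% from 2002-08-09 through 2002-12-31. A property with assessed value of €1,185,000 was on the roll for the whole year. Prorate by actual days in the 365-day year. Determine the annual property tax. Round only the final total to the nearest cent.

2002-01-01 to 2002-08-08: 220 days at 1.3% → €1,185,000 × 1.3% × 220/365 = €9,285.2055
2002-08-09 to 2002-12-31: 145 days at 3.45% → €1,185,000 × 3.45% × 145/365 = €16,240.9932
Total = €25,526.1986

€25,526.20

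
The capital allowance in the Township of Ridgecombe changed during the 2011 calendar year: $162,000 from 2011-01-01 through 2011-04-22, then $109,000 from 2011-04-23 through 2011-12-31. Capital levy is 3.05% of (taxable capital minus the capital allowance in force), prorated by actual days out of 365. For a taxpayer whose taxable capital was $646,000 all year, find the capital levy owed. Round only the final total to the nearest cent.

$15,882.48

2011-01-01 to 2011-04-22: 112 days, exemption $162,000 → ($646,000 − $162,000) × 3.05% × 112/365 = $4,529.7096
2011-04-23 to 2011-12-31: 253 days, exemption $109,000 → ($646,000 − $109,000) × 3.05% × 253/365 = $11,352.7685
Total = $15,882.4781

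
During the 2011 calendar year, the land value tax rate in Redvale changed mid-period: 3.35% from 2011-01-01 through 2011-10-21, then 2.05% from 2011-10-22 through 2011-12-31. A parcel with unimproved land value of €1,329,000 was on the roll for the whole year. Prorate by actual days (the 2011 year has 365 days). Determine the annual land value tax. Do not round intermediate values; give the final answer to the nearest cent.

€41,160.77

2011-01-01 to 2011-10-21: 294 days at 3.35% → €1,329,000 × 3.35% × 294/365 = €35,861.1534
2011-10-22 to 2011-12-31: 71 days at 2.05% → €1,329,000 × 2.05% × 71/365 = €5,299.6151
Total = €41,160.7685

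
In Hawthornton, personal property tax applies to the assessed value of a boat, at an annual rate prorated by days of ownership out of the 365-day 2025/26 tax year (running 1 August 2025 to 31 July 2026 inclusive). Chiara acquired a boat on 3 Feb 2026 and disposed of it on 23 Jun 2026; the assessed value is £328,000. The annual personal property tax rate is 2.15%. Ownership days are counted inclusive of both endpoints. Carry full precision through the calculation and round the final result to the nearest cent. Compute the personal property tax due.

£2,724.20

Days held (3 Feb – 23 Jun 2026): 141 out of 365
Tax = £328,000 × 2.15% × 141/365 = £2,724.1973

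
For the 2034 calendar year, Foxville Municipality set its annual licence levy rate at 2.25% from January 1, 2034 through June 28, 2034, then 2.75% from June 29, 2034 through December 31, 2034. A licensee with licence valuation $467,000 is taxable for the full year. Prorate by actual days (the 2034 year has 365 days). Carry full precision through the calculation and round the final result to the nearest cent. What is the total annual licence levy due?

$11,697.39

January 1 – June 28, 2034: 179 days at 2.25% → $467,000 × 2.25% × 179/365 = $5,152.9932
June 29 – December 31, 2034: 186 days at 2.75% → $467,000 × 2.75% × 186/365 = $6,544.3973
Total = $11,697.3904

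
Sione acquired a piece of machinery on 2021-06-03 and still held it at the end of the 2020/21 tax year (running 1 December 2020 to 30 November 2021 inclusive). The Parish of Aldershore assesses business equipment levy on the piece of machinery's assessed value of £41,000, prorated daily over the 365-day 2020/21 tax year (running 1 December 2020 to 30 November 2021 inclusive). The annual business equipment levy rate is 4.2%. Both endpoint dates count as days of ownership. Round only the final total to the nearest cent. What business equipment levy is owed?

£853.92

Days held (2021-06-03 to 2021-11-30): 181 out of 365
Tax = £41,000 × 4.2% × 181/365 = £853.9233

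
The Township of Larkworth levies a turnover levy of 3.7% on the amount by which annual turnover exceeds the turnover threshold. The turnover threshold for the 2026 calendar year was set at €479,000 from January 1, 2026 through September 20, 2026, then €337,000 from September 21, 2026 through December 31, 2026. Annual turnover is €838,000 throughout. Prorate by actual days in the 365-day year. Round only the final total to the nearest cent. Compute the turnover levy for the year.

January 1 – September 20, 2026: 263 days, exemption €479,000 → (€838,000 − €479,000) × 3.7% × 263/365 = €9,571.0384
September 21 – December 31, 2026: 102 days, exemption €337,000 → (€838,000 − €337,000) × 3.7% × 102/365 = €5,180.2027
Total = €14,751.2411

€14,751.24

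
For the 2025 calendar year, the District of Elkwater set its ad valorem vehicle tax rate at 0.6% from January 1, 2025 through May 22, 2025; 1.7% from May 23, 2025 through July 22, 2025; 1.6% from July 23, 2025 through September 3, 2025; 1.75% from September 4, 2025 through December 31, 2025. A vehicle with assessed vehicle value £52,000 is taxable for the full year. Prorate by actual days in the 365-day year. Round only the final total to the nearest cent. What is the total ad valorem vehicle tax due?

January 1 – May 22, 2025: 142 days at 0.6% → £52,000 × 0.6% × 142/365 = £121.3808
May 23 – July 22, 2025: 61 days at 1.7% → £52,000 × 1.7% × 61/365 = £147.7370
July 23 – September 3, 2025: 43 days at 1.6% → £52,000 × 1.6% × 43/365 = £98.0164
September 4 – December 31, 2025: 119 days at 1.75% → £52,000 × 1.75% × 119/365 = £296.6849
Total = £663.8192

£663.82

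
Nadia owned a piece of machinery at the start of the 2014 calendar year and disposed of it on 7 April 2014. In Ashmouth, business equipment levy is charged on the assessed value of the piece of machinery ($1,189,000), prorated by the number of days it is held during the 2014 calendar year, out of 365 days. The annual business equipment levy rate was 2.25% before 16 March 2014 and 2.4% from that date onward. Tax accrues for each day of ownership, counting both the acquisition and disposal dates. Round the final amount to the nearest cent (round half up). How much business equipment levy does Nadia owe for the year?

1 January – 15 March 2014: 74 days at 2.25% → $1,189,000 × 2.25% × 74/365 = $5,423.7945
16 March – 7 April 2014: 23 days at 2.4% → $1,189,000 × 2.4% × 23/365 = $1,798.1589
Total = $7,221.9534

$7,221.95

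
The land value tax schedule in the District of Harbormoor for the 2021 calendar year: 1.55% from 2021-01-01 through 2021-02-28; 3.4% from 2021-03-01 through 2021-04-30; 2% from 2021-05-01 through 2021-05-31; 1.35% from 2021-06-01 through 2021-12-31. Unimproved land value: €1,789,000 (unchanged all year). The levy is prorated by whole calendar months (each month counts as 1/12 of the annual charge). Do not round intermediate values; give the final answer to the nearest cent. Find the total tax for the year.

€31,829.29

2021-01-01 to 2021-02-28: 2 months at 1.55% → €1,789,000 × 1.55% × 2/12 = €4,621.5833
2021-03-01 to 2021-04-30: 2 months at 3.4% → €1,789,000 × 3.4% × 2/12 = €10,137.6667
2021-05-01 to 2021-05-31: 1 month at 2% → €1,789,000 × 2% × 1/12 = €2,981.6667
2021-06-01 to 2021-12-31: 7 months at 1.35% → €1,789,000 × 1.35% × 7/12 = €14,088.3750
Total = €31,829.2917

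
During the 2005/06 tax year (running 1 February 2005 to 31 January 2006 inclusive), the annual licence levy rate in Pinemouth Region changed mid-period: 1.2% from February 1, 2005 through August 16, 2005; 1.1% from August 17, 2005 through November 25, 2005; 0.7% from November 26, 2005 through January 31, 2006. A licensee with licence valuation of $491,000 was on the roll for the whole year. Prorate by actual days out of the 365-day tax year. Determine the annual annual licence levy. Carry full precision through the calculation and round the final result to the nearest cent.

February 1 – August 16, 2005: 197 days at 1.2% → $491,000 × 1.2% × 197/365 = $3,180.0658
August 17 – November 25, 2005: 101 days at 1.1% → $491,000 × 1.1% × 101/365 = $1,494.5233
November 26, 2005 – January 31, 2006: 67 days at 0.7% → $491,000 × 0.7% × 67/365 = $630.9014
Total = $5,305.4904

$5,305.49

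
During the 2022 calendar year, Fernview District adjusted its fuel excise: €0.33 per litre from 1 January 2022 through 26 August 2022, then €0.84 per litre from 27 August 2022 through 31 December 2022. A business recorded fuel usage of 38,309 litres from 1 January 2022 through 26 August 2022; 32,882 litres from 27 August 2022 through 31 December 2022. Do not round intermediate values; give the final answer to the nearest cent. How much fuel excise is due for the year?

€40,262.85

1 January – 26 August 2022: 38,309 litres at €0.33/litre → €12,641.97
27 August – 31 December 2022: 32,882 litres at €0.84/litre → €27,620.88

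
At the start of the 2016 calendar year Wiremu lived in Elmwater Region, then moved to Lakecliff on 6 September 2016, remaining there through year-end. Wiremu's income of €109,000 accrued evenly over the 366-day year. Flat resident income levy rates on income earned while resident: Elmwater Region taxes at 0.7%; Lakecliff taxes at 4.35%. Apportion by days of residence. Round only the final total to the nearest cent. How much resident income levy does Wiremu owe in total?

Elmwater Region, 1 January – 5 September 2016: 249 days → €109,000 × 0.7% × 249/366 = €519.0902
Lakecliff, 6 September – 31 December 2016: 117 days → €109,000 × 4.35% × 117/366 = €1,515.7254
Total = €2,034.8156

€2,034.82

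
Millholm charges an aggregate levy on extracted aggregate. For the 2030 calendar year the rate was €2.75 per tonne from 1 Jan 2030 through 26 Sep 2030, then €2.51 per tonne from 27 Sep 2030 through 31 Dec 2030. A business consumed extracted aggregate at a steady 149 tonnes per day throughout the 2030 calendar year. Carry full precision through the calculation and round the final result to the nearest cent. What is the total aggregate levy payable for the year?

€146125.79

1 Jan – 26 Sep 2030: 269 days × 149 tonnes/day = 40,081 tonnes at €2.75/tonne → €110222.75
27 Sep – 31 Dec 2030: 96 days × 149 tonnes/day = 14,304 tonnes at €2.51/tonne → €35903.04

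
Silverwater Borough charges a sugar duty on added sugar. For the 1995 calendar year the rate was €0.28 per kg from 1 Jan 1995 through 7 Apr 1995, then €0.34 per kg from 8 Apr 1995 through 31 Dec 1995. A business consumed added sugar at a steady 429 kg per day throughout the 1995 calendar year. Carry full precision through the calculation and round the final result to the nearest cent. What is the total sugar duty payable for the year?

1 Jan – 7 Apr 1995: 97 days × 429 kg/day = 41,613 kg at €0.28/kg → €11,651.64
8 Apr – 31 Dec 1995: 268 days × 429 kg/day = 114,972 kg at €0.34/kg → €39,090.48

€50,742.12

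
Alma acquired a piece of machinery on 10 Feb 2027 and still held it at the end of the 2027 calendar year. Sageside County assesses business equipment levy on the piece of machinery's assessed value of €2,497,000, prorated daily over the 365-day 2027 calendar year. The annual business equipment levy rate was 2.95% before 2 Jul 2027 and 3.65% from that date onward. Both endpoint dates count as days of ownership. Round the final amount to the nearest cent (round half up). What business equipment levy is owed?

10 Feb – 1 Jul 2027: 142 days at 2.95% → €2,497,000 × 2.95% × 142/365 = €28,657.3507
2 Jul – 31 Dec 2027: 183 days at 3.65% → €2,497,000 × 3.65% × 183/365 = €45,695.1000
Total = €74,352.4507

€74,352.45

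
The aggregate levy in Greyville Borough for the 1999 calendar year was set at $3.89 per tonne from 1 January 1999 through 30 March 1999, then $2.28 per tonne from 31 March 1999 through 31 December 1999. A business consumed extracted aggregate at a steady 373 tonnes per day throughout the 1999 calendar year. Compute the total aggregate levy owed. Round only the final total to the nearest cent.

$363,857.77

1 January – 30 March 1999: 89 days × 373 tonnes/day = 33,197 tonnes at $3.89/tonne → $129,136.33
31 March – 31 December 1999: 276 days × 373 tonnes/day = 102,948 tonnes at $2.28/tonne → $234,721.44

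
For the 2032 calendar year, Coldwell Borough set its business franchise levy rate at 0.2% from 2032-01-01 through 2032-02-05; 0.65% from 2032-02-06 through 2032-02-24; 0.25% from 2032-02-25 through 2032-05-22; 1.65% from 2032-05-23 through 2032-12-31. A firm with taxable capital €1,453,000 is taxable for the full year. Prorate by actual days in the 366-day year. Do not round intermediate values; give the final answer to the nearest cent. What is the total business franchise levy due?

€16,256.93

2032-01-01 to 2032-02-05: 36 days at 0.2% → €1,453,000 × 0.2% × 36/366 = €285.8361
2032-02-06 to 2032-02-24: 19 days at 0.65% → €1,453,000 × 0.65% × 19/366 = €490.2883
2032-02-25 to 2032-05-22: 88 days at 0.25% → €1,453,000 × 0.25% × 88/366 = €873.3880
2032-05-23 to 2032-12-31: 223 days at 1.65% → €1,453,000 × 1.65% × 223/366 = €14,607.4139
Total = €16,256.9262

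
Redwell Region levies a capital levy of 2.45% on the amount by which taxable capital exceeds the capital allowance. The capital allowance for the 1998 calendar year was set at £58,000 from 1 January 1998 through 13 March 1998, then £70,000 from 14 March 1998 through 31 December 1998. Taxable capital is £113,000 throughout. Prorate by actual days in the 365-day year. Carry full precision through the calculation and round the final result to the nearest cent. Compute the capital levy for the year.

1 January – 13 March 1998: 72 days, exemption £58,000 → (£113,000 − £58,000) × 2.45% × 72/365 = £265.8082
14 March – 31 December 1998: 293 days, exemption £70,000 → (£113,000 − £70,000) × 2.45% × 293/365 = £845.6863
Total = £1,111.4945

£1,111.49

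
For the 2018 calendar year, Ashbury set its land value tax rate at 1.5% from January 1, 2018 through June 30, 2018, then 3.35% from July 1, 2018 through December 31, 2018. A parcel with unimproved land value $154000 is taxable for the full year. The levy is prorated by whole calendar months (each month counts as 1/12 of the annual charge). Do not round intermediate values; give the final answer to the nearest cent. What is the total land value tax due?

$3734.50

January 1 – June 30, 2018: 6 months at 1.5% → $154000 × 1.5% × 6/12 = $1155.0000
July 1 – December 31, 2018: 6 months at 3.35% → $154000 × 3.35% × 6/12 = $2579.5000
Total = $3734.5000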